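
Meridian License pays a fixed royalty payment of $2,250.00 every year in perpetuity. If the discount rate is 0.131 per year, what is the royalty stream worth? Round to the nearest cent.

$17175.57

Level perpetuity: PV = C / r = $2,250.00 / 0.131 = $17,175.57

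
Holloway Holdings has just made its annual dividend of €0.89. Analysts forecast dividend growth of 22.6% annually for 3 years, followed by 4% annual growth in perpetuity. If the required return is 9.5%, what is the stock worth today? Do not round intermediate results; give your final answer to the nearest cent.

D_1 = 1.09114
D_2 = 1.33774
D_3 = 1.64007
Terminal value at year 3: TV = D_3×(1+g_2)/(r−g_2) = 1.70567/0.055 = 31.01216
P_0 = D_1/(1+r)^1 + D_2/(1+r)^2 + D_3/(1+r)^3 + TV/(1+r)^3
    = 0.99647 + 1.11569 + 1.24916 + 23.62053 = 26.98186

€26.98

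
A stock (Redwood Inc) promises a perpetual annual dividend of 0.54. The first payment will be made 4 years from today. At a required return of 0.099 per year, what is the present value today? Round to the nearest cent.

Value at end of year 3: C / r = 0.54 / 0.099 = 5.4545
Discount to today: PV = 5.4545 / (1 + 0.099)^3 = 5.4545 / 1.327373 = 4.11

4.11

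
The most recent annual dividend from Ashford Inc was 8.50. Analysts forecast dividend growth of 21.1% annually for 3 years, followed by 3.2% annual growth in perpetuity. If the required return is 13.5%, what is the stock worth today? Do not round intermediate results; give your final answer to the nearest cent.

132.51

D_1 = 10.29350
D_2 = 12.46543
D_3 = 15.09563
Terminal value at year 3: TV = D_3×(1+g_2)/(r−g_2) = 15.57869/0.103 = 151.24946
P_0 = D_1/(1+r)^1 + D_2/(1+r)^2 + D_3/(1+r)^3 + TV/(1+r)^3
    = 9.06916 + 9.67644 + 10.32438 + 103.44422 = 132.51420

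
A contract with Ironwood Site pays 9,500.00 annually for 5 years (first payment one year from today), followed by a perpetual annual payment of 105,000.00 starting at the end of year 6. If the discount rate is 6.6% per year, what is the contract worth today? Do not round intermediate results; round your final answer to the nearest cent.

1195110.49

PV of 5-year annuity: 9,500.00 × [1 − (1+0.066)^−5] / 0.066 = 39372.63522
Perpetuity value at year 5: 105,000.00 / 0.066 = 1590909.09091
PV of perpetuity: 1590909.09091 / (1+0.066)^5 = 1155737.85952
Total PV = 39372.63522 + 1155737.85952 = 1195110.49474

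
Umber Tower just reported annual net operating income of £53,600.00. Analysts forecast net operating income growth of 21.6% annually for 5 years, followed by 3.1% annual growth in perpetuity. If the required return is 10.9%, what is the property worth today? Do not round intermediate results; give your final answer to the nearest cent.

£1479196.92

D_1 = 65177.60000
D_2 = 79255.96160
D_3 = 96375.24931
D_4 = 117192.30316
D_5 = 142505.84064
Terminal value at year 5: TV = D_5×(1+g_2)/(r−g_2) = 146923.52170/0.078 = 1883634.89355
P_0 = D_1/(1+r)^1 + D_2/(1+r)^2 + D_3/(1+r)^3 + D_4/(1+r)^4 + D_5/(1+r)^5 + TV/(1+r)^5
    = 58771.50586 + 64441.97577 + 70659.55143 + 77477.01942 + 84952.25935 + 1122894.60752 = 1479196.91934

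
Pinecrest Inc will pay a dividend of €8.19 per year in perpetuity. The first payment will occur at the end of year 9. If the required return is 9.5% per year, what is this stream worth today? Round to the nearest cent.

€41.71

Value at end of year 8: C / r = €8.19 / 0.095 = €86.2105
Discount to today: PV = €86.2105 / (1 + 0.095)^8 = €86.2105 / 2.066869 = €41.71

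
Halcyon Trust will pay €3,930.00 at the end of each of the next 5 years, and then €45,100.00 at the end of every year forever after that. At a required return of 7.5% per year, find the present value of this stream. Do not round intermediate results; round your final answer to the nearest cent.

PV of 5-year annuity: €3,930.00 × [1 − (1+0.075)^−5] / 0.075 = 15900.32766
Perpetuity value at year 5: €45,100.00 / 0.075 = 601333.33333
PV of perpetuity: 601333.33333 / (1+0.075)^5 = 418863.92425
Total PV = 15900.32766 + 418863.92425 = 434764.25192

€434764.25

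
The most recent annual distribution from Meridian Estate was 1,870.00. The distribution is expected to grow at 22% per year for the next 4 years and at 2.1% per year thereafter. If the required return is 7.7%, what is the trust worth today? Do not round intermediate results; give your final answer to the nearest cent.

D_1 = 2281.40000
D_2 = 2783.30800
D_3 = 3395.63576
D_4 = 4142.67563
Terminal value at year 4: TV = D_4×(1+g_2)/(r−g_2) = 4229.67182/0.056 = 75529.85385
P_0 = D_1/(1+r)^1 + D_2/(1+r)^2 + D_3/(1+r)^3 + D_4/(1+r)^4 + TV/(1+r)^4
    = 2118.29155 + 2399.55032 + 2718.15356 + 3079.05975 + 56137.85716 = 66452.91233

66452.91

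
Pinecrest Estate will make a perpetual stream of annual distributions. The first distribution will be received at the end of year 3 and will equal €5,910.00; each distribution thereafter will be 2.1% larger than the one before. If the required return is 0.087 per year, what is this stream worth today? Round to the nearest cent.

€75785.21

Value at end of year 2: C₁ / (r − g) = €5,910.00 / (0.087 − 0.021) = €89,545.4545
Discount to today: PV = €89,545.4545 / (1 + 0.087)^2 = €89,545.4545 / 1.181569 = €75,785.21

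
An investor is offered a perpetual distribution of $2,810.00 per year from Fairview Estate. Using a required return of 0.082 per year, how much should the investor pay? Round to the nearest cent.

Level perpetuity: PV = C / r = $2,810.00 / 0.082 = $34,268.29

$34268.29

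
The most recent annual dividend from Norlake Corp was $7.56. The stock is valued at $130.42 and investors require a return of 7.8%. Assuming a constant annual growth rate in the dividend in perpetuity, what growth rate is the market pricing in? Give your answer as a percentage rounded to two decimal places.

P = D₀(1+g)/(r−g) ⇒ P(r−g) = D₀(1+g) ⇒ g(P+D₀) = P·r − D₀
g = (P·r − D₀)/(P + D₀) = ($130.42×0.078 − $7.56) / ($130.42 + $7.56) = 0.018936

1.89%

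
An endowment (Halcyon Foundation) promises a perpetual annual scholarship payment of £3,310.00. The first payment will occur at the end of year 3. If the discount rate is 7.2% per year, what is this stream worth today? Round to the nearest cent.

£40004.23

Value at end of year 2: C / r = £3,310.00 / 0.072 = £45,972.2222
Discount to today: PV = £45,972.2222 / (1 + 0.072)^2 = £45,972.2222 / 1.149184 = £40,004.23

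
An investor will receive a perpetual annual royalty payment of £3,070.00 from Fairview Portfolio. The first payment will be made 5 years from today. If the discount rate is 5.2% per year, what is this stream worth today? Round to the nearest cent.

£48202.78

Value at end of year 4: C / r = £3,070.00 / 0.052 = £59,038.4615
Discount to today: PV = £59,038.4615 / (1 + 0.052)^4 = £59,038.4615 / 1.224794 = £48,202.78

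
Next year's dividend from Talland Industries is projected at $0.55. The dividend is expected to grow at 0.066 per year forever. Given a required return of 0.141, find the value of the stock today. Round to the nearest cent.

Growing perpetuity: P = D₁ / (r − g) = $0.5500 / (0.141 − 0.066) = $7.33

$7.33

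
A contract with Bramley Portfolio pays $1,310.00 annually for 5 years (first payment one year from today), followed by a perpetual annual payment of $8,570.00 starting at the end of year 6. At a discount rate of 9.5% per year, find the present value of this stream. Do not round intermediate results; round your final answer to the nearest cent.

$62334.24

PV of 5-year annuity: $1,310.00 × [1 − (1+0.095)^−5] / 0.095 = 5030.01851
Perpetuity value at year 5: $8,570.00 / 0.095 = 90210.52632
PV of perpetuity: 90210.52632 / (1+0.095)^5 = 57304.22202
Total PV = 5030.01851 + 57304.22202 = 62334.24053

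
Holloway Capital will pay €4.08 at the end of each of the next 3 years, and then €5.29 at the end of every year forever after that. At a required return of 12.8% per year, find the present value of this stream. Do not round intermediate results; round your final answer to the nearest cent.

€38.46

PV of 3-year annuity: €4.08 × [1 − (1+0.128)^−3] / 0.128 = 9.66631
Perpetuity value at year 3: €5.29 / 0.128 = 41.32812
PV of perpetuity: 41.32812 / (1+0.128)^3 = 28.79509
Total PV = 9.66631 + 28.79509 = 38.46140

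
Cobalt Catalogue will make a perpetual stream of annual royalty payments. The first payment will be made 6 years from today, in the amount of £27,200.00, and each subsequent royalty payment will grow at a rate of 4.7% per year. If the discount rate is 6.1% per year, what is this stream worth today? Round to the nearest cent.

£1444987.03

Value at end of year 5: C₁ / (r − g) = £27,200.00 / (0.061 − 0.047) = £1,942,857.1429
Discount to today: PV = £1,942,857.1429 / (1 + 0.061)^5 = £1,942,857.1429 / 1.344550 = £1,444,987.03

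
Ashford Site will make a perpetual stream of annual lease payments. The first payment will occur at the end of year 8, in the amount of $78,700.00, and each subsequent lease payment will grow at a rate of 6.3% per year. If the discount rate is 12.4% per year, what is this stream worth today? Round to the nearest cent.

$569220.74

Value at end of year 7: C₁ / (r − g) = $78,700.00 / (0.124 − 0.063) = $1,290,163.9344
Discount to today: PV = $1,290,163.9344 / (1 + 0.124)^7 = $1,290,163.9344 / 2.266544 = $569,220.74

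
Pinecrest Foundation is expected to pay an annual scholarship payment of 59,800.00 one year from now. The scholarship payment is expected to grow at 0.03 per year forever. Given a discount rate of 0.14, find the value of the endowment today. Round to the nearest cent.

543636.36

Growing perpetuity: P = D₁ / (r − g) = 59,800.0000 / (0.14 − 0.03) = 543,636.36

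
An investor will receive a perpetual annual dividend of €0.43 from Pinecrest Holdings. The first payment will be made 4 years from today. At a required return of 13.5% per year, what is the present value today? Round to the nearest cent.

Value at end of year 3: C / r = €0.43 / 0.135 = €3.1852
Discount to today: PV = €3.1852 / (1 + 0.135)^3 = €3.1852 / 1.462135 = €2.18

€2.18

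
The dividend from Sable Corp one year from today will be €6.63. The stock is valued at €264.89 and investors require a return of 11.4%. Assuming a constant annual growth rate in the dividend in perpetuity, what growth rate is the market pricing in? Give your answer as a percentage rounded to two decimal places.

8.90%

P = D₁/(r−g) ⇒ g = r − D₁/P = 0.114 − €6.63/€264.89 = 0.088971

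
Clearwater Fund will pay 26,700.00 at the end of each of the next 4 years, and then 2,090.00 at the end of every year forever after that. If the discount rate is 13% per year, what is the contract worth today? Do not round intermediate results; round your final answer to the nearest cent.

89278.66

PV of 4-year annuity: 26,700.00 × [1 − (1+0.13)^−4] / 0.13 = 79418.38439
Perpetuity value at year 4: 2,090.00 / 0.13 = 16076.92308
PV of perpetuity: 16076.92308 / (1+0.13)^4 = 9860.27801
Total PV = 79418.38439 + 9860.27801 = 89278.66240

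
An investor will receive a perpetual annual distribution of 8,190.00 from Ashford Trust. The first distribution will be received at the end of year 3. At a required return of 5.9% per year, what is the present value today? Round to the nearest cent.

Value at end of year 2: C / r = 8,190.00 / 0.059 = 138,813.5593
Discount to today: PV = 138,813.5593 / (1 + 0.059)^2 = 138,813.5593 / 1.121481 = 123,777.00

123777.00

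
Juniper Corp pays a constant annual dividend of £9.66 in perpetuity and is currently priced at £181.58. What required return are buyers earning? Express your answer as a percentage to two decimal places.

5.32%

P = C/r ⇒ r = C/P = £9.66/£181.58 = 0.053200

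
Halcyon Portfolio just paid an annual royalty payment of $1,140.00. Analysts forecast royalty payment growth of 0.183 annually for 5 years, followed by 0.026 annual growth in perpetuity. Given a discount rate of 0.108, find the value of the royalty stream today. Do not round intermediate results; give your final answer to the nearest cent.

$26758.20

D_1 = 1348.62000
D_2 = 1595.41746
D_3 = 1887.37886
D_4 = 2232.76919
D_5 = 2641.36595
Terminal value at year 5: TV = D_5×(1+g_2)/(r−g_2) = 2710.04146/0.082 = 33049.28611
P_0 = D_1/(1+r)^1 + D_2/(1+r)^2 + D_3/(1+r)^3 + D_4/(1+r)^4 + D_5/(1+r)^5 + TV/(1+r)^5
    = 1217.16606 + 1299.55546 + 1387.52176 + 1481.44246 + 1581.72061 + 19790.79685 = 26758.20321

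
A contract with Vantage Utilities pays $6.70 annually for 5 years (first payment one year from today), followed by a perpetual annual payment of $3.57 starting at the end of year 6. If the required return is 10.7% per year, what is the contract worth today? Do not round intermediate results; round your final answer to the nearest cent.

$45.02

PV of 5-year annuity: $6.70 × [1 − (1+0.107)^−5] / 0.107 = 24.95053
Perpetuity value at year 5: $3.57 / 0.107 = 33.36449
PV of perpetuity: 33.36449 / (1+0.107)^5 = 20.06995
Total PV = 24.95053 + 20.06995 = 45.02048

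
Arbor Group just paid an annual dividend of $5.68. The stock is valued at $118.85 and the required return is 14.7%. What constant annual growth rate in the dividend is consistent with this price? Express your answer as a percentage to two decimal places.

P = D₀(1+g)/(r−g) ⇒ P(r−g) = D₀(1+g) ⇒ g(P+D₀) = P·r − D₀
g = (P·r − D₀)/(P + D₀) = ($118.85×0.147 − $5.68) / ($118.85 + $5.68) = 0.094684

9.47%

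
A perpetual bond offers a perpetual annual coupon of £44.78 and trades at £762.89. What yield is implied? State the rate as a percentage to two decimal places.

P = C/r ⇒ r = C/P = £44.78/£762.89 = 0.058698

5.87%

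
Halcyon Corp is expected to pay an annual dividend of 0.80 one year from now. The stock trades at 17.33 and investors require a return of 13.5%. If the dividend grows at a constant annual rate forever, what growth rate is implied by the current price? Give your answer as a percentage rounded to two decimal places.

P = D₁/(r−g) ⇒ g = r − D₁/P = 0.135 − 0.80/17.33 = 0.088837

8.88%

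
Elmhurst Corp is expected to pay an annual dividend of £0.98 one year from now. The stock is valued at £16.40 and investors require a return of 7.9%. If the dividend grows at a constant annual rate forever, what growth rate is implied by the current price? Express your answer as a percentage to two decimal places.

P = D₁/(r−g) ⇒ g = r − D₁/P = 0.079 − £0.98/£16.40 = 0.019244

1.92%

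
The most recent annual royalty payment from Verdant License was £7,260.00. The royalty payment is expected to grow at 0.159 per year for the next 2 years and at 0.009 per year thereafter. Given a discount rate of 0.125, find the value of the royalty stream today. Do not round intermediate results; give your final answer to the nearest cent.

£82209.07

D_1 = 8414.34000
D_2 = 9752.22006
Terminal value at year 2: TV = D_2×(1+g_2)/(r−g_2) = 9839.99004/0.116 = 84827.50035
P_0 = D_1/(1+r)^1 + D_2/(1+r)^2 + TV/(1+r)^2
    = 7479.41333 + 7705.45783 + 67024.19781 = 82209.06897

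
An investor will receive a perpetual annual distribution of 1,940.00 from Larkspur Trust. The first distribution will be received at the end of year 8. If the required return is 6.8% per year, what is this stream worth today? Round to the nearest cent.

18000.89

Value at end of year 7: C / r = 1,940.00 / 0.068 = 28,529.4118
Discount to today: PV = 28,529.4118 / (1 + 0.068)^7 = 28,529.4118 / 1.584889 = 18,000.89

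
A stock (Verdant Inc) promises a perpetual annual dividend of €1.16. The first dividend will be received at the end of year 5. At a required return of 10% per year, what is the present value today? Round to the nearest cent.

Value at end of year 4: C / r = €1.16 / 0.1 = €11.6000
Discount to today: PV = €11.6000 / (1 + 0.1)^4 = €11.6000 / 1.464100 = €7.92

€7.92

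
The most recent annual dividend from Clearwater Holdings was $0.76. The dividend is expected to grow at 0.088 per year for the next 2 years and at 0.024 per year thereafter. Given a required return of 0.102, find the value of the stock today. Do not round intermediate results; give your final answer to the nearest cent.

$11.22

D_1 = 0.82688
D_2 = 0.89965
Terminal value at year 2: TV = D_2×(1+g_2)/(r−g_2) = 0.92124/0.078 = 11.81073
P_0 = D_1/(1+r)^1 + D_2/(1+r)^2 + TV/(1+r)^2
    = 0.75034 + 0.74081 + 9.72554 = 11.21669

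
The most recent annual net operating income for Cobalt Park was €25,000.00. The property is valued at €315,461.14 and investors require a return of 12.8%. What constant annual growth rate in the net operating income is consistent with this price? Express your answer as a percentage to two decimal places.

P = D₀(1+g)/(r−g) ⇒ P(r−g) = D₀(1+g) ⇒ g(P+D₀) = P·r − D₀
g = (P·r − D₀)/(P + D₀) = (€315,461.14×0.128 − €25,000.00) / (€315,461.14 + €25,000.00) = 0.045171

4.52%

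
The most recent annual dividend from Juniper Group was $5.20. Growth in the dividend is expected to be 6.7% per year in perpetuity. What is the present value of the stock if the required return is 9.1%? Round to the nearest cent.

$231.18

D₁ = D₀ × (1 + g) = $5.20 × 1.067 = $5.5484
Growing perpetuity: P = D₁ / (r − g) = $5.5484 / (0.091 − 0.067) = $231.18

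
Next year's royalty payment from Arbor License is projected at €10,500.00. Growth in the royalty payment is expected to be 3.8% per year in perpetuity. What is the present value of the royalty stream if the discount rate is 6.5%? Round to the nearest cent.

€388888.89

Growing perpetuity: P = D₁ / (r − g) = €10,500.0000 / (0.065 − 0.038) = €388,888.89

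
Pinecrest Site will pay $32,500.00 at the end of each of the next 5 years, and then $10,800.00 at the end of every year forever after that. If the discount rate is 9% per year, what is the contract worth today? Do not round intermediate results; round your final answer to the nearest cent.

PV of 5-year annuity: $32,500.00 × [1 − (1+0.09)^−5] / 0.09 = 126413.66606
Perpetuity value at year 5: $10,800.00 / 0.09 = 120000.00000
PV of perpetuity: 120000.00000 / (1+0.09)^5 = 77991.76636
Total PV = 126413.66606 + 77991.76636 = 204405.43241

$204405.43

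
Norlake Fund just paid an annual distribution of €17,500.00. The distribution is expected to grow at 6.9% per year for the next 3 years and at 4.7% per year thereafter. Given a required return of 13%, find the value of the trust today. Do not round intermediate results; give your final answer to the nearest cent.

D_1 = 18707.50000
D_2 = 19998.31750
D_3 = 21378.20141
Terminal value at year 3: TV = D_3×(1+g_2)/(r−g_2) = 22382.97687/0.083 = 269674.42016
P_0 = D_1/(1+r)^1 + D_2/(1+r)^2 + D_3/(1+r)^3 + TV/(1+r)^3
    = 16555.30973 + 15661.61602 + 14816.16595 + 186897.90066 = 233930.99237

€233930.99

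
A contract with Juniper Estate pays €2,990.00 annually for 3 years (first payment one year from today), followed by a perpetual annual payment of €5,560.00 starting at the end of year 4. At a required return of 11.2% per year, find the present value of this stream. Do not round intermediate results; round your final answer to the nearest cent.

PV of 3-year annuity: €2,990.00 × [1 − (1+0.112)^−3] / 0.112 = 7281.36558
Perpetuity value at year 3: €5,560.00 / 0.112 = 49642.85714
PV of perpetuity: 49642.85714 / (1+0.112)^3 = 36102.92650
Total PV = 7281.36558 + 36102.92650 = 43384.29208

€43384.29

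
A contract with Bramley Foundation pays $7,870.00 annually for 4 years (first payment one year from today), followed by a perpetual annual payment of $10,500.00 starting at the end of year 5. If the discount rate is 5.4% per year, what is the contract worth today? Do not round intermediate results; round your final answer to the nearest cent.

PV of 4-year annuity: $7,870.00 × [1 − (1+0.054)^−4] / 0.054 = 27649.27066
Perpetuity value at year 4: $10,500.00 / 0.054 = 194444.44444
PV of perpetuity: 194444.44444 / (1+0.054)^4 = 157555.32857
Total PV = 27649.27066 + 157555.32857 = 185204.59923

$185204.60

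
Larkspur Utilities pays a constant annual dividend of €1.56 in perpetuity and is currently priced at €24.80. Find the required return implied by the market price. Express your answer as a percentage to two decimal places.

6.29%

P = C/r ⇒ r = C/P = €1.56/€24.80 = 0.062903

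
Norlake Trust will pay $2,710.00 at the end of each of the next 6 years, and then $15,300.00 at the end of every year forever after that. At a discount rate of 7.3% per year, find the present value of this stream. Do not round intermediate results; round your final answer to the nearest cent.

PV of 6-year annuity: $2,710.00 × [1 − (1+0.073)^−6] / 0.073 = 12798.55372
Perpetuity value at year 6: $15,300.00 / 0.073 = 209589.04110
PV of perpetuity: 209589.04110 / (1+0.073)^6 = 137331.52379
Total PV = 12798.55372 + 137331.52379 = 150130.07751

$150130.08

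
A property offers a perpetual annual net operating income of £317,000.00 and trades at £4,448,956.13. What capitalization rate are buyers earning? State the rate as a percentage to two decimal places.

P = C/r ⇒ r = C/P = £317,000.00/£4,448,956.13 = 0.071253

7.13%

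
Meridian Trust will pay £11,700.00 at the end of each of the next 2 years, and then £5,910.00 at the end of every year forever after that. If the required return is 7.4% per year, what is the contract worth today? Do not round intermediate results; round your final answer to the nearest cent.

PV of 2-year annuity: £11,700.00 × [1 − (1+0.074)^−2] / 0.074 = 21037.10870
Perpetuity value at year 2: £5,910.00 / 0.074 = 79864.86486
PV of perpetuity: 79864.86486 / (1+0.074)^2 = 69238.42790
Total PV = 21037.10870 + 69238.42790 = 90275.53661

£90275.54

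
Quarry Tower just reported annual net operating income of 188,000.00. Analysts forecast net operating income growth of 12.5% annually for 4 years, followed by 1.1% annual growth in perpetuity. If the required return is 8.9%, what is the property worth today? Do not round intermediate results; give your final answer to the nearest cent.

D_1 = 211500.00000
D_2 = 237937.50000
D_3 = 267679.68750
D_4 = 301139.64844
Terminal value at year 4: TV = D_4×(1+g_2)/(r−g_2) = 304452.18457/0.078 = 3903233.13552
P_0 = D_1/(1+r)^1 + D_2/(1+r)^2 + D_3/(1+r)^3 + D_4/(1+r)^4 + TV/(1+r)^4
    = 194214.87603 + 200635.20251 + 207267.77119 + 214119.59834 + 2775319.40923 = 3591556.85731

3591556.86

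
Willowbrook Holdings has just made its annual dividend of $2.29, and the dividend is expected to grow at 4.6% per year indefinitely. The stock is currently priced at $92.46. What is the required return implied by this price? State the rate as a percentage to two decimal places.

D₁ = $2.29 × 1.046 = $2.3953
P = D₁/(r − g) ⇒ r = D₁/P + g = $2.3953/$92.46 + 0.046 = 0.025907 + 0.046 = 0.071907

7.19%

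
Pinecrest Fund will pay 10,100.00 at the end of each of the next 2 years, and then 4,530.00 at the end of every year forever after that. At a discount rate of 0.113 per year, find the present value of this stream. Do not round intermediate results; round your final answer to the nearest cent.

49589.39

PV of 2-year annuity: 10,100.00 × [1 − (1+0.113)^−2] / 0.113 = 17227.82859
Perpetuity value at year 2: 4,530.00 / 0.113 = 40088.49558
PV of perpetuity: 40088.49558 / (1+0.113)^2 = 32361.55859
Total PV = 17227.82859 + 32361.55859 = 49589.38719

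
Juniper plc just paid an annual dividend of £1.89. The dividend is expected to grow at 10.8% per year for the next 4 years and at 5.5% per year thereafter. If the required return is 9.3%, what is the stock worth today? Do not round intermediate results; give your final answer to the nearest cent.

D_1 = 2.09412
D_2 = 2.32028
D_3 = 2.57088
D_4 = 2.84853
Terminal value at year 4: TV = D_4×(1+g_2)/(r−g_2) = 3.00520/0.038 = 79.08420
P_0 = D_1/(1+r)^1 + D_2/(1+r)^2 + D_3/(1+r)^3 + D_4/(1+r)^4 + TV/(1+r)^4
    = 1.91594 + 1.94223 + 1.96889 + 1.99591 + 55.41267 = 63.23563

£63.24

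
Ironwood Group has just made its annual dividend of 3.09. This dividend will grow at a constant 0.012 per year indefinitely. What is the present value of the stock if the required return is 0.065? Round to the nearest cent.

59.00

D₁ = D₀ × (1 + g) = 3.09 × 1.012 = 3.1271
Growing perpetuity: P = D₁ / (r − g) = 3.1271 / (0.065 − 0.012) = 59.00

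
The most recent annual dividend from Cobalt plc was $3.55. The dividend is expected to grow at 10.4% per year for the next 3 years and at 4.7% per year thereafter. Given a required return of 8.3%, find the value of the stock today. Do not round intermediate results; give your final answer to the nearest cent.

D_1 = 3.91920
D_2 = 4.32680
D_3 = 4.77678
Terminal value at year 3: TV = D_3×(1+g_2)/(r−g_2) = 5.00129/0.036 = 138.92479
P_0 = D_1/(1+r)^1 + D_2/(1+r)^2 + D_3/(1+r)^3 + TV/(1+r)^3
    = 3.61884 + 3.68901 + 3.76054 + 109.36904 = 120.43742

$120.44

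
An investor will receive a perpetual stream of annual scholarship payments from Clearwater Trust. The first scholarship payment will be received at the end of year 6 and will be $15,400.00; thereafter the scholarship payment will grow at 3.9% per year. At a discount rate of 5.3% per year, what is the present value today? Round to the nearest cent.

$849671.07

Value at end of year 5: C₁ / (r − g) = $15,400.00 / (0.053 − 0.039) = $1,100,000.0000
Discount to today: PV = $1,100,000.0000 / (1 + 0.053)^5 = $1,100,000.0000 / 1.294619 = $849,671.07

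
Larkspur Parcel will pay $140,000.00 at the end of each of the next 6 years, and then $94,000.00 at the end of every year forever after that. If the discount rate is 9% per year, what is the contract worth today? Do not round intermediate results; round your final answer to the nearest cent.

PV of 6-year annuity: $140,000.00 × [1 − (1+0.09)^−6] / 0.09 = 628028.60263
Perpetuity value at year 6: $94,000.00 / 0.09 = 1044444.44444
PV of perpetuity: 1044444.44444 / (1+0.09)^6 = 622768.09696
Total PV = 628028.60263 + 622768.09696 = 1250796.69960

$1250796.70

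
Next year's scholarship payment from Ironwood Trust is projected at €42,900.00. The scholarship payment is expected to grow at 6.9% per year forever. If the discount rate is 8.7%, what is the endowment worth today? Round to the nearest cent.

Growing perpetuity: P = D₁ / (r − g) = €42,900.0000 / (0.087 − 0.069) = €2,383,333.33

€2383333.33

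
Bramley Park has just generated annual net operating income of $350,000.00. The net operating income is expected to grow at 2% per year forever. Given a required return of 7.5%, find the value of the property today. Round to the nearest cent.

$6490909.09

D₁ = D₀ × (1 + g) = $350,000.00 × 1.02 = $357,000.0000
Growing perpetuity: P = D₁ / (r − g) = $357,000.0000 / (0.075 − 0.02) = $6,490,909.09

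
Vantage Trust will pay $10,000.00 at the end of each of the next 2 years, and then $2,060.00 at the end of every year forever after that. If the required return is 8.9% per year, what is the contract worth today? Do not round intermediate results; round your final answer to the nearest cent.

PV of 2-year annuity: $10,000.00 × [1 − (1+0.089)^−2] / 0.089 = 17615.00134
Perpetuity value at year 2: $2,060.00 / 0.089 = 23146.06742
PV of perpetuity: 23146.06742 / (1+0.089)^2 = 19517.37714
Total PV = 17615.00134 + 19517.37714 = 37132.37848

$37132.38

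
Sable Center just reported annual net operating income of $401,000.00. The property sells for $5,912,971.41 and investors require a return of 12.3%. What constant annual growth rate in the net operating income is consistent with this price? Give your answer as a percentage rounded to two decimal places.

P = D₀(1+g)/(r−g) ⇒ P(r−g) = D₀(1+g) ⇒ g(P+D₀) = P·r − D₀
g = (P·r − D₀)/(P + D₀) = ($5,912,971.41×0.123 − $401,000.00) / ($5,912,971.41 + $401,000.00) = 0.051678

5.17%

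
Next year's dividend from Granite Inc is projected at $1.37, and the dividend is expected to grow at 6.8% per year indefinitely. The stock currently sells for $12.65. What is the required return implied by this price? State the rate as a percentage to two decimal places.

17.63%

P = D₁/(r − g) ⇒ r = D₁/P + g = $1.3700/$12.65 + 0.068 = 0.108300 + 0.068 = 0.176300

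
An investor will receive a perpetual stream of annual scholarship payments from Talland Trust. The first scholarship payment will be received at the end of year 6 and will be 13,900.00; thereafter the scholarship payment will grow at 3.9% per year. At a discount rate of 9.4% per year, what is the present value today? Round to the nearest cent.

Value at end of year 5: C₁ / (r − g) = 13,900.00 / (0.094 − 0.039) = 252,727.2727
Discount to today: PV = 252,727.2727 / (1 + 0.094)^5 = 252,727.2727 / 1.567064 = 161,274.42

161274.42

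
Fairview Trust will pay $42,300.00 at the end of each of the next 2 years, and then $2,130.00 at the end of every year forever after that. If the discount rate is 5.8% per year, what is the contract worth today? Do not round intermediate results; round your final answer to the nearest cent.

PV of 2-year annuity: $42,300.00 × [1 − (1+0.058)^−2] / 0.058 = 77770.41248
Perpetuity value at year 2: $2,130.00 / 0.058 = 36724.13793
PV of perpetuity: 36724.13793 / (1+0.058)^2 = 32808.03915
Total PV = 77770.41248 + 32808.03915 = 110578.45163

$110578.45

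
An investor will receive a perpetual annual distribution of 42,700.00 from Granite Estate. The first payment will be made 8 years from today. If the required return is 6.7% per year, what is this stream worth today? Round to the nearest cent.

Value at end of year 7: C / r = 42,700.00 / 0.067 = 637,313.4328
Discount to today: PV = 637,313.4328 / (1 + 0.067)^7 = 637,313.4328 / 1.574530 = 404,764.24

404764.24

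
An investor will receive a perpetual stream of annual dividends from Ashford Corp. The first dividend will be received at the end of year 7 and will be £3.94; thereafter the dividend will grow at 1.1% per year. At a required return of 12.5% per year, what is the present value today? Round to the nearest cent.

Value at end of year 6: C₁ / (r − g) = £3.94 / (0.125 − 0.011) = £34.5614
Discount to today: PV = £34.5614 / (1 + 0.125)^6 = £34.5614 / 2.027287 = £17.05

£17.05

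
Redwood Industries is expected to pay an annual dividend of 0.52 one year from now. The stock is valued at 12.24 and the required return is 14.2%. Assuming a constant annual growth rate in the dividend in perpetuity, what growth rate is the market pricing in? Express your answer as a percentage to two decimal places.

P = D₁/(r−g) ⇒ g = r − D₁/P = 0.142 − 0.52/12.24 = 0.099516

9.95%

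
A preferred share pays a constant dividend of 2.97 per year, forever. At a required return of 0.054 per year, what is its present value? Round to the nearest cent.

55.00

Level perpetuity: PV = C / r = 2.97 / 0.054 = 55.00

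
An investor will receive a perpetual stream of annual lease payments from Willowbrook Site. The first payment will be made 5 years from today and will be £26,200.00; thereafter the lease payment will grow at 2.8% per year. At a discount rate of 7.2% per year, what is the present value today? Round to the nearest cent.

Value at end of year 4: C₁ / (r − g) = £26,200.00 / (0.072 − 0.028) = £595,454.5455
Discount to today: PV = £595,454.5455 / (1 + 0.072)^4 = £595,454.5455 / 1.320624 = £450,888.83

£450888.83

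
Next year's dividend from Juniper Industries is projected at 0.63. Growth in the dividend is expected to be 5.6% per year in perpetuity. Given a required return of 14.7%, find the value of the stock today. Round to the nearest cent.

6.92

Growing perpetuity: P = D₁ / (r − g) = 0.6300 / (0.147 − 0.056) = 6.92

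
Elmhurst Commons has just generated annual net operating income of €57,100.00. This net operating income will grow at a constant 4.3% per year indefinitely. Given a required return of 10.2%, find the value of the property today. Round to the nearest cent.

€1009411.86

D₁ = D₀ × (1 + g) = €57,100.00 × 1.043 = €59,555.3000
Growing perpetuity: P = D₁ / (r − g) = €59,555.3000 / (0.102 − 0.043) = €1,009,411.86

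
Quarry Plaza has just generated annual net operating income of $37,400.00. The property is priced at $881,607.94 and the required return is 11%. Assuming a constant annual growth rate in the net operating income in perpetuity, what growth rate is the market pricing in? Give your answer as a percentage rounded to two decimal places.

6.48%

P = D₀(1+g)/(r−g) ⇒ P(r−g) = D₀(1+g) ⇒ g(P+D₀) = P·r − D₀
g = (P·r − D₀)/(P + D₀) = ($881,607.94×0.11 − $37,400.00) / ($881,607.94 + $37,400.00) = 0.064827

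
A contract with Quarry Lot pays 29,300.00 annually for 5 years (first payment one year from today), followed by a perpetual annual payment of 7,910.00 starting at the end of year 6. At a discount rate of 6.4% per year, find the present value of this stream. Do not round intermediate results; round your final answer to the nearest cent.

212724.15

PV of 5-year annuity: 29,300.00 × [1 − (1+0.064)^−5] / 0.064 = 122090.72812
Perpetuity value at year 5: 7,910.00 / 0.064 = 123593.75000
PV of perpetuity: 123593.75000 / (1+0.064)^5 = 90633.42033
Total PV = 122090.72812 + 90633.42033 = 212724.14845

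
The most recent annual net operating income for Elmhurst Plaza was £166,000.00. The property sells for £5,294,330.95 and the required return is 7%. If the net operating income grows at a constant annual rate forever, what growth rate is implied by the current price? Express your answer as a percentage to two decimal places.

P = D₀(1+g)/(r−g) ⇒ P(r−g) = D₀(1+g) ⇒ g(P+D₀) = P·r − D₀
g = (P·r − D₀)/(P + D₀) = (£5,294,330.95×0.07 − £166,000.00) / (£5,294,330.95 + £166,000.00) = 0.037471

3.75%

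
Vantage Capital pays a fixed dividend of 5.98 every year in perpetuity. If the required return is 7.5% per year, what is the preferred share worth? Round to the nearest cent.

Level perpetuity: PV = C / r = 5.98 / 0.075 = 79.73

79.73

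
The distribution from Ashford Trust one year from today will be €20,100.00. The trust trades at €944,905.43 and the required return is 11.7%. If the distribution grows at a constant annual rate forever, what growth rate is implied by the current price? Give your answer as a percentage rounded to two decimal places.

P = D₁/(r−g) ⇒ g = r − D₁/P = 0.117 − €20,100.00/€944,905.43 = 0.095728

9.57%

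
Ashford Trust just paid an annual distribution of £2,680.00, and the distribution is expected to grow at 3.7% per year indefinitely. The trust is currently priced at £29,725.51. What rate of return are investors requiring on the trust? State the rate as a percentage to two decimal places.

13.05%

D₁ = £2,680.00 × 1.037 = £2,779.1600
P = D₁/(r − g) ⇒ r = D₁/P + g = £2,779.1600/£29,725.51 + 0.037 = 0.093494 + 0.037 = 0.130494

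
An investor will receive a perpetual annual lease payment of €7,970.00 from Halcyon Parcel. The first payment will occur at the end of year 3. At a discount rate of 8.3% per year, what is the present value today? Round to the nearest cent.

Value at end of year 2: C / r = €7,970.00 / 0.083 = €96,024.0964
Discount to today: PV = €96,024.0964 / (1 + 0.083)^2 = €96,024.0964 / 1.172889 = €81,869.72

€81869.72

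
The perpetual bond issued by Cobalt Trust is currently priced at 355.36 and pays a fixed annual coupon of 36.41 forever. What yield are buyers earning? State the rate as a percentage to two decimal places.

10.25%

P = C/r ⇒ r = C/P = 36.41/355.36 = 0.102459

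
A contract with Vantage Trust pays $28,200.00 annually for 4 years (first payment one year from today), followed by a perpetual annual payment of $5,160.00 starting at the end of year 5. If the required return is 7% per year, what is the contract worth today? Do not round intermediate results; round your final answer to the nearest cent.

$151755.63

PV of 4-year annuity: $28,200.00 × [1 − (1+0.07)^−4] / 0.07 = 95519.35743
Perpetuity value at year 4: $5,160.00 / 0.07 = 73714.28571
PV of perpetuity: 73714.28571 / (1+0.07)^4 = 56236.27563
Total PV = 95519.35743 + 56236.27563 = 151755.63306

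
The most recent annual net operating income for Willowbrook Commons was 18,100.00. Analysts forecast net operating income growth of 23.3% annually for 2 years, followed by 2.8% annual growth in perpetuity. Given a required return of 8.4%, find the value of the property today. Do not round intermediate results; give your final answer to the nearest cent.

473889.69

D_1 = 22317.30000
D_2 = 27517.23090
Terminal value at year 2: TV = D_2×(1+g_2)/(r−g_2) = 28287.71337/0.056 = 505137.73866
P_0 = D_1/(1+r)^1 + D_2/(1+r)^2 + TV/(1+r)^2
    = 20587.91513 + 23417.80383 + 429883.97035 = 473889.68931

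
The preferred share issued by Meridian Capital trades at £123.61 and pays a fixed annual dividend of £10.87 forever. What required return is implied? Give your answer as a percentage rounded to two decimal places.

8.79%

P = C/r ⇒ r = C/P = £10.87/£123.61 = 0.087938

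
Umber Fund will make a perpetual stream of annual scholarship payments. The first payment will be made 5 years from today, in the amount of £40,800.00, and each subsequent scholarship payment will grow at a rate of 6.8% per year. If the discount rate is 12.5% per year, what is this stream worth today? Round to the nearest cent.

Value at end of year 4: C₁ / (r − g) = £40,800.00 / (0.125 − 0.068) = £715,789.4737
Discount to today: PV = £715,789.4737 / (1 + 0.125)^4 = £715,789.4737 / 1.601807 = £446,863.84

£446863.84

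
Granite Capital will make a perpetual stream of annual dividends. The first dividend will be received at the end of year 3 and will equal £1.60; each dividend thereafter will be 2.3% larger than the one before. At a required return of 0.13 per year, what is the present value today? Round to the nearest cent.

Value at end of year 2: C₁ / (r − g) = £1.60 / (0.13 − 0.023) = £14.9533
Discount to today: PV = £14.9533 / (1 + 0.13)^2 = £14.9533 / 1.276900 = £11.71

£11.71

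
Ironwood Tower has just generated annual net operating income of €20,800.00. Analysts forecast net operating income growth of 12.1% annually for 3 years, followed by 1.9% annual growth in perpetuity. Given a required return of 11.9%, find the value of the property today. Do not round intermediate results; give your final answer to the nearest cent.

D_1 = 23316.80000
D_2 = 26138.13280
D_3 = 29300.84687
Terminal value at year 3: TV = D_3×(1+g_2)/(r−g_2) = 29857.56296/0.1 = 298575.62959
P_0 = D_1/(1+r)^1 + D_2/(1+r)^2 + D_3/(1+r)^3 + TV/(1+r)^3
    = 20837.17605 + 20874.41855 + 20911.72760 + 213090.50429 = 275713.82649

€275713.83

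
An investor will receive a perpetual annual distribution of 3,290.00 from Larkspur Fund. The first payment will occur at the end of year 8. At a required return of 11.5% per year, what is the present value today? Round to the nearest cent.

13352.85

Value at end of year 7: C / r = 3,290.00 / 0.115 = 28,608.6957
Discount to today: PV = 28,608.6957 / (1 + 0.115)^7 = 28,608.6957 / 2.142516 = 13,352.85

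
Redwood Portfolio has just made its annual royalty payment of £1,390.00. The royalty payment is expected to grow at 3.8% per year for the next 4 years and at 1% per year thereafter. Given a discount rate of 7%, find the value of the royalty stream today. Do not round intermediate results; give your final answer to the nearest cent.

D_1 = 1442.82000
D_2 = 1497.64716
D_3 = 1554.55775
D_4 = 1613.63095
Terminal value at year 4: TV = D_4×(1+g_2)/(r−g_2) = 1629.76726/0.06 = 27162.78760
P_0 = D_1/(1+r)^1 + D_2/(1+r)^2 + D_3/(1+r)^3 + D_4/(1+r)^4 + TV/(1+r)^4
    = 1348.42991 + 1308.10303 + 1268.98219 + 1231.03132 + 20722.36061 = 25878.90706

£25878.91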